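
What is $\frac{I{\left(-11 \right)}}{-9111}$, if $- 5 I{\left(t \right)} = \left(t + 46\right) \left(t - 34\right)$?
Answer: $- \frac{105}{3037} \approx -0.034574$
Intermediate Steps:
$I{\left(t \right)} = - \frac{\left(-34 + t\right) \left(46 + t\right)}{5}$ ($I{\left(t \right)} = - \frac{\left(t + 46\right) \left(t - 34\right)}{5} = - \frac{\left(46 + t\right) \left(-34 + t\right)}{5} = - \frac{\left(-34 + t\right) \left(46 + t\right)}{5}$)
$\frac{I{\left(-11 \right)}}{-9111} = \frac{\frac{1564}{5} - - \frac{132}{5} - \frac{\left(-11\right)^{2}}{5}}{-9111} = \left(\frac{1564}{5} + \frac{132}{5} - \frac{121}{5}\right) \left(- \frac{1}{9111}\right) = 315 \left(- \frac{1}{9111}\right) = - \frac{105}{3037}$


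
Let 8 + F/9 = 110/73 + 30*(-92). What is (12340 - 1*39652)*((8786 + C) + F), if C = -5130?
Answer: 42352663776/73 ≈ 5.8017e+8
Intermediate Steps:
F = -1817586/73 (F = -72 + 9*(110/73 + 30*(-92)) = -72 + 9*(110*(1/73) - 2760) = -72 + 9*(110/73 - 2760) = -72 + 9*(-201370/73) = -72 - 1812330/73 = -1817586/73 ≈ -24898.)
(12340 - 1*39652)*((8786 + C) + F) = (12340 - 1*39652)*((8786 - 5130) - 1817586/73) = (12340 - 39652)*(3656 - 1817586/73) = -27312*(-1550698/73) = 42352663776/73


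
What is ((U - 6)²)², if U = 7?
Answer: 1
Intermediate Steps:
((U - 6)²)² = ((7 - 6)²)² = (1²)² = 1² = 1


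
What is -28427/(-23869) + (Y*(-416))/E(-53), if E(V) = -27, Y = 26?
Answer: 258934633/644463 ≈ 401.78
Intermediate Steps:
-28427/(-23869) + (Y*(-416))/E(-53) = -28427/(-23869) + (26*(-416))/(-27) = -28427*(-1/23869) - 10816*(-1/27) = 28427/23869 + 10816/27 = 258934633/644463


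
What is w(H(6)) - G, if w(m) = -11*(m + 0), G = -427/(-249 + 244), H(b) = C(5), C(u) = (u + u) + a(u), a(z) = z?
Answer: -1252/5 ≈ -250.40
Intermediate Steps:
C(u) = 3*u (C(u) = (u + u) + u = 2*u + u = 3*u)
H(b) = 15 (H(b) = 3*5 = 15)
G = 427/5 (G = -427/(-5) = -427*(-1/5) = 427/5 ≈ 85.400)
w(m) = -11*m
w(H(6)) - G = -11*15 - 1*427/5 = -165 - 427/5 = -1252/5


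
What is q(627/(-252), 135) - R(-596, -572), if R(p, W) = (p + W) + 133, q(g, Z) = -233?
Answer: 802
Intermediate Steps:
R(p, W) = 133 + W + p (R(p, W) = (W + p) + 133 = 133 + W + p)
q(627/(-252), 135) - R(-596, -572) = -233 - (133 - 572 - 596) = -233 - 1*(-1035) = -233 + 1035 = 802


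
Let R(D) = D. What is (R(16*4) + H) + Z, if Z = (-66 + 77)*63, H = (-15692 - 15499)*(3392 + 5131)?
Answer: -265840136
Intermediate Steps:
H = -265840893 (H = -31191*8523 = -265840893)
Z = 693 (Z = 11*63 = 693)
(R(16*4) + H) + Z = (16*4 - 265840893) + 693 = (64 - 265840893) + 693 = -265840829 + 693 = -265840136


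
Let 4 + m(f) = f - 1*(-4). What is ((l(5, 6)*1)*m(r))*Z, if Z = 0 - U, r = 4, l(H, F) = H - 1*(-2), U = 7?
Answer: -196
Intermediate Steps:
l(H, F) = 2 + H (l(H, F) = H + 2 = 2 + H)
Z = -7 (Z = 0 - 1*7 = 0 - 7 = -7)
m(f) = f (m(f) = -4 + (f - 1*(-4)) = -4 + (f + 4) = -4 + (4 + f) = f)
((l(5, 6)*1)*m(r))*Z = (((2 + 5)*1)*4)*(-7) = ((7*1)*4)*(-7) = (7*4)*(-7) = 28*(-7) = -196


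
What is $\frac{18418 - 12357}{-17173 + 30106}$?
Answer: $\frac{6061}{12933} \approx 0.46865$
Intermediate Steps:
$\frac{18418 - 12357}{-17173 + 30106} = \frac{6061}{12933}$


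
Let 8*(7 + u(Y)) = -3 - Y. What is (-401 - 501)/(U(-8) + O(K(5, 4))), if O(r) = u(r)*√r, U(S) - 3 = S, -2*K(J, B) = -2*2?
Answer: -144320/2921 + 220088*√2/2921 ≈ 57.149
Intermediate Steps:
u(Y) = -59/8 - Y/8 (u(Y) = -7 + (-3 - Y)/8 = -7 + (-3/8 - Y/8) = -59/8 - Y/8)
K(J, B) = 2 (K(J, B) = -(-1)*2 = -½*(-4) = 2)
U(S) = 3 + S
O(r) = √r*(-59/8 - r/8) (O(r) = (-59/8 - r/8)*√r = √r*(-59/8 - r/8))
(-401 - 501)/(U(-8) + O(K(5, 4))) = (-401 - 501)/((3 - 8) + √2*(-59 - 1*2)/8) = -902/(-5 + √2*(-59 - 2)/8) = -902/(-5 + (⅛)*√2*(-61)) = -902/(-5 - 61*√2/8)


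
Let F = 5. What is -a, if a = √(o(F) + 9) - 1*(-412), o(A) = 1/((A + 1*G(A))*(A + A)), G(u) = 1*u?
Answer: -412 - √901/10 ≈ -415.00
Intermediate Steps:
G(u) = u
o(A) = 1/(4*A²) (o(A) = 1/((A + 1*A)*(A + A)) = 1/((A + A)*(2*A)) = 1/((2*A)*(2*A)) = 1/(4*A²))
a = 412 + √901/10 (a = √((¼)/5² + 9) - 1*(-412) = √((¼)*(1/25) + 9) + 412 = √(1/100 + 9) + 412 = √(901/100) + 412 = √901/10 + 412 = 412 + √901/10 ≈ 415.00)
-a = -(412 + √901/10) = -412 - √901/10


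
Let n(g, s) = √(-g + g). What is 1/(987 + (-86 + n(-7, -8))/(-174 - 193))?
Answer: 367/362315 ≈ 0.0010129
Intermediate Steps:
n(g, s) = 0 (n(g, s) = √0 = 0)
1/(987 + (-86 + n(-7, -8))/(-174 - 193)) = 1/(987 + (-86 + 0)/(-174 - 193)) = 1/(987 - 86/(-367)) = 1/(987 - 86*(-1/367)) = 1/(987 + 86/367) = 1/(362315/367) = 367/362315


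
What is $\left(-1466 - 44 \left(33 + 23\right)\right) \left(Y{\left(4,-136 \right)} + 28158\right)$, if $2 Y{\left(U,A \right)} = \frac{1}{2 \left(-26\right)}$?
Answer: $- \frac{5754366915}{52} \approx -1.1066 \cdot 10^{8}$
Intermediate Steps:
$Y{\left(U,A \right)} = - \frac{1}{104}$ ($Y{\left(U,A \right)} = \frac{1}{2 \cdot 2 \left(-26\right)} = \frac{1}{2 \left(-52\right)} = \frac{1}{2} \left(- \frac{1}{52}\right) = - \frac{1}{104}$)
$\left(-1466 - 44 \left(33 + 23\right)\right) \left(Y{\left(4,-136 \right)} + 28158\right) = \left(-1466 - 44 \left(33 + 23\right)\right) \left(- \frac{1}{104} + 28158\right) = \left(-1466 - 2464\right) \frac{2928431}{104} = \left(-3930\right) \frac{2928431}{104} = - \frac{5754366915}{52}$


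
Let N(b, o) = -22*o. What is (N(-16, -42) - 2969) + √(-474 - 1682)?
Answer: -2045 + 14*I*√11 ≈ -2045.0 + 46.433*I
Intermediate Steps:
(N(-16, -42) - 2969) + √(-474 - 1682) = (-22*(-42) - 2969) + √(-474 - 1682) = (924 - 2969) + √(-2156) = -2045 + 14*I*√11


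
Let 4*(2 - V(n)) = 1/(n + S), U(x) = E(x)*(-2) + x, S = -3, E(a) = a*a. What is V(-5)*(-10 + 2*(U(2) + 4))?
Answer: -455/16 ≈ -28.438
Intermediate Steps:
E(a) = a²
U(x) = x - 2*x² (U(x) = x²*(-2) + x = -2*x² + x = x - 2*x²)
V(n) = 2 - 1/(4*(-3 + n)) (V(n) = 2 - 1/(4*(n - 3)) = 2 - 1/(4*(-3 + n)))
V(-5)*(-10 + 2*(U(2) + 4)) = ((-25 + 8*(-5))/(4*(-3 - 5)))*(-10 + 2*(2*(1 - 2*2) + 4)) = ((¼)*(-25 - 40)/(-8))*(-10 + 2*(2*(1 - 4) + 4)) = ((¼)*(-⅛)*(-65))*(-10 + 2*(2*(-3) + 4)) = 65*(-10 + 2*(-6 + 4))/32 = 65*(-10 + 2*(-2))/32 = 65*(-10 - 4)/32 = (65/32)*(-14) = -455/16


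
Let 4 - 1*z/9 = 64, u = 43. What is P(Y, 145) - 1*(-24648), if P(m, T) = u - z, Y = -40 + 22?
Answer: 25231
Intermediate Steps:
z = -540 (z = 36 - 9*64 = 36 - 576 = -540)
Y = -18
P(m, T) = 583 (P(m, T) = 43 - 1*(-540) = 43 + 540 = 583)
P(Y, 145) - 1*(-24648) = 583 - 1*(-24648) = 583 + 24648 = 25231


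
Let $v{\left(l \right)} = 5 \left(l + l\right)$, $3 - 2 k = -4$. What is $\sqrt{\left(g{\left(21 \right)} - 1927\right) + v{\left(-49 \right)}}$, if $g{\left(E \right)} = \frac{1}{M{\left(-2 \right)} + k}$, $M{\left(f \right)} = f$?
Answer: $\frac{i \sqrt{21747}}{3} \approx 49.156 i$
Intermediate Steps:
$k = \frac{7}{2}$ ($k = \frac{3}{2} - -2 = \frac{3}{2} + 2 = \frac{7}{2} \approx 3.5$)
$g{\left(E \right)} = \frac{2}{3}$ ($g{\left(E \right)} = \frac{1}{-2 + \frac{7}{2}} = \frac{1}{\frac{3}{2}} = \frac{2}{3}$)
$v{\left(l \right)} = 10 l$ ($v{\left(l \right)} = 5 \cdot 2 l = 10 l$)
$\sqrt{\left(g{\left(21 \right)} - 1927\right) + v{\left(-49 \right)}} = \sqrt{\left(\frac{2}{3} - 1927\right) + 10 \left(-49\right)} = \sqrt{- \frac{5779}{3} - 490} = \sqrt{- \frac{7249}{3}} = \frac{i \sqrt{21747}}{3}$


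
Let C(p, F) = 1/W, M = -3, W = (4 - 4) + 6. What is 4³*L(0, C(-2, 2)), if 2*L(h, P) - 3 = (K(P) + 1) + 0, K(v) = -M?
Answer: 224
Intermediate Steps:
W = 6 (W = 0 + 6 = 6)
C(p, F) = ⅙ (C(p, F) = 1/6 = ⅙)
K(v) = 3 (K(v) = -1*(-3) = 3)
L(h, P) = 7/2 (L(h, P) = 3/2 + ((3 + 1) + 0)/2 = 3/2 + (4 + 0)/2 = 3/2 + (½)*4 = 3/2 + 2 = 7/2)
4³*L(0, C(-2, 2)) = 4³*(7/2) = 64*(7/2) = 224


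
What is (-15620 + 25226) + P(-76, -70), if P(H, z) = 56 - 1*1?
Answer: 9661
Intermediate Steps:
P(H, z) = 55 (P(H, z) = 56 - 1 = 55)
(-15620 + 25226) + P(-76, -70) = (-15620 + 25226) + 55 = 9606 + 55 = 9661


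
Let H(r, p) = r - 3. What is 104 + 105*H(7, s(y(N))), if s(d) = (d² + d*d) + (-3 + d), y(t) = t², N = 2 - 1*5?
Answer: 524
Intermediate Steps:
N = -3 (N = 2 - 5 = -3)
s(d) = -3 + d + 2*d² (s(d) = (d² + d²) + (-3 + d) = 2*d² + (-3 + d) = -3 + d + 2*d²)
H(r, p) = -3 + r
104 + 105*H(7, s(y(N))) = 104 + 105*(-3 + 7) = 104 + 105*4 = 104 + 420 = 524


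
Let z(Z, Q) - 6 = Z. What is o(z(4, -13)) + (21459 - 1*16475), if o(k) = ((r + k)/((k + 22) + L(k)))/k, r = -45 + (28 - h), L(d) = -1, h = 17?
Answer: 772508/155 ≈ 4983.9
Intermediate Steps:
z(Z, Q) = 6 + Z
r = -34 (r = -45 + (28 - 1*17) = -45 + (28 - 17) = -45 + 11 = -34)
o(k) = (-34 + k)/(k*(21 + k)) (o(k) = ((-34 + k)/((k + 22) - 1))/k = ((-34 + k)/((22 + k) - 1))/k = ((-34 + k)/(21 + k))/k = (-34 + k)/(k*(21 + k)))
o(z(4, -13)) + (21459 - 1*16475) = (-34 + (6 + 4))/((6 + 4)*(21 + (6 + 4))) + (21459 - 1*16475) = (-34 + 10)/(10*(21 + 10)) + (21459 - 16475) = (1/10)*(-24)/31 + 4984 = (1/10)*(1/31)*(-24) + 4984 = -12/155 + 4984 = 772508/155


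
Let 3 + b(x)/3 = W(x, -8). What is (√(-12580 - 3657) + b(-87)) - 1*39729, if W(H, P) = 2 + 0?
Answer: -39732 + I*√16237 ≈ -39732.0 + 127.42*I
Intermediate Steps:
W(H, P) = 2
b(x) = -3 (b(x) = -9 + 3*2 = -9 + 6 = -3)
(√(-12580 - 3657) + b(-87)) - 1*39729 = (√(-12580 - 3657) - 3) - 1*39729 = (√(-16237) - 3) - 39729 = (I*√16237 - 3) - 39729 = (-3 + I*√16237) - 39729 = -39732 + I*√16237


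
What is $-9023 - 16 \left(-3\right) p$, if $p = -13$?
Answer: $-9647$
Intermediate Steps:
$-9023 - 16 \left(-3\right) p = -9023 - 16 \left(-3\right) \left(-13\right) = -9023 - \left(-48\right) \left(-13\right) = -9023 - 624 = -9647$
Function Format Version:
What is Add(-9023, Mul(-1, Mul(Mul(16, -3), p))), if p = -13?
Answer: -9647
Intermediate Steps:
Add(-9023, Mul(-1, Mul(Mul(16, -3), p))) = Add(-9023, Mul(-1, Mul(Mul(16, -3), -13))) = Add(-9023, Mul(-1, Mul(-48, -13))) = Add(-9023, Mul(-1, 624)) = Add(-9023, -624) = -9647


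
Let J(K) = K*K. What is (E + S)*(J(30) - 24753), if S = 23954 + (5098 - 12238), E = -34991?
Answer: 433575981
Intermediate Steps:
S = 16814 (S = 23954 - 7140 = 16814)
J(K) = K²
(E + S)*(J(30) - 24753) = (-34991 + 16814)*(30² - 24753) = -18177*(900 - 24753) = -18177*(-23853) = 433575981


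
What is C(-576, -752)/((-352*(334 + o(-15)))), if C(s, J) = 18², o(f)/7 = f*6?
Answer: 81/26048 ≈ 0.0031096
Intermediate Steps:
o(f) = 42*f (o(f) = 7*(f*6) = 7*(6*f) = 42*f)
C(s, J) = 324
C(-576, -752)/((-352*(334 + o(-15)))) = 324/((-352*(334 + 42*(-15)))) = 324/((-352*(334 - 630))) = 324/((-352*(-296))) = 324/104192 = 324*(1/104192) = 81/26048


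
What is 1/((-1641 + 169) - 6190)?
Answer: -1/7662 ≈ -0.00013051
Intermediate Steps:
1/((-1641 + 169) - 6190) = 1/(-1472 - 6190) = 1/(-7662) = -1/7662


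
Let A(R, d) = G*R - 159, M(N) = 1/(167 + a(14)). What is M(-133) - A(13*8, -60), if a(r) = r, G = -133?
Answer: 2532372/181 ≈ 13991.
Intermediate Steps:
M(N) = 1/181 (M(N) = 1/(167 + 14) = 1/181)
A(R, d) = -159 - 133*R (A(R, d) = -133*R - 159 = -159 - 133*R)
M(-133) - A(13*8, -60) = 1/181 - (-159 - 1729*8) = 1/181 - (-159 - 133*104) = 1/181 - (-159 - 13832) = 1/181 - 1*(-13991) = 1/181 + 13991 = 2532372/181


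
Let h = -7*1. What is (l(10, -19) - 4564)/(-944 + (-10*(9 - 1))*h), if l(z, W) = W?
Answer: 4583/384 ≈ 11.935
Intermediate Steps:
h = -7
(l(10, -19) - 4564)/(-944 + (-10*(9 - 1))*h) = (-19 - 4564)/(-944 - 10*(9 - 1)*(-7)) = -4583/(-944 - 10*8*(-7)) = -4583/(-944 - 80*(-7)) = -4583/(-944 + 560) = -4583/(-384) = -4583*(-1/384) = 4583/384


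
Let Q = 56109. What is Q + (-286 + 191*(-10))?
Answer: 53913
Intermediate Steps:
Q + (-286 + 191*(-10)) = 56109 + (-286 + 191*(-10)) = 56109 + (-286 - 1910) = 56109 - 2196 = 53913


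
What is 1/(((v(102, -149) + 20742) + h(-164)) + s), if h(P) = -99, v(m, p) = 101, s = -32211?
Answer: -1/11467 ≈ -8.7207e-5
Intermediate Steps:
1/(((v(102, -149) + 20742) + h(-164)) + s) = 1/(((101 + 20742) - 99) - 32211) = 1/((20843 - 99) - 32211) = 1/(20744 - 32211) = 1/(-11467) = -1/11467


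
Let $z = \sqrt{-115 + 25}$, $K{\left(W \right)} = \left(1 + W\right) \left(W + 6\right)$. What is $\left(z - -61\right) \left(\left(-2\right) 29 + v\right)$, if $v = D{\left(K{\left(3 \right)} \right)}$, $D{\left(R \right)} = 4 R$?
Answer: $5246 + 258 i \sqrt{10} \approx 5246.0 + 815.87 i$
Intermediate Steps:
$K{\left(W \right)} = \left(1 + W\right) \left(6 + W\right)$
$z = 3 i \sqrt{10}$ ($z = \sqrt{-90} = 3 i \sqrt{10} \approx 9.4868 i$)
$v = 144$ ($v = 4 \left(6 + 3^{2} + 7 \cdot 3\right) = 4 \left(6 + 9 + 21\right) = 4 \cdot 36 = 144$)
$\left(z - -61\right) \left(\left(-2\right) 29 + v\right) = \left(3 i \sqrt{10} - -61\right) \left(\left(-2\right) 29 + 144\right) = \left(3 i \sqrt{10} + 61\right) \left(-58 + 144\right) = \left(61 + 3 i \sqrt{10}\right) 86 = 5246 + 258 i \sqrt{10}$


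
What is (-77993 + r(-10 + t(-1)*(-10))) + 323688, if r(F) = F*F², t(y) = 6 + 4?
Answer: -1085305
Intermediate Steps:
t(y) = 10
r(F) = F³
(-77993 + r(-10 + t(-1)*(-10))) + 323688 = (-77993 + (-10 + 10*(-10))³) + 323688 = (-77993 + (-10 - 100)³) + 323688 = (-77993 + (-110)³) + 323688 = (-77993 - 1331000) + 323688 = -1408993 + 323688 = -1085305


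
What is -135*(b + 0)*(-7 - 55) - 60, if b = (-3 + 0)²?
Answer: 75270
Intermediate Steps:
b = 9 (b = (-3)² = 9)
-135*(b + 0)*(-7 - 55) - 60 = -135*(9 + 0)*(-7 - 55) - 60 = -1215*(-62) - 60 = -135*(-558) - 60 = 75330 - 60 = 75270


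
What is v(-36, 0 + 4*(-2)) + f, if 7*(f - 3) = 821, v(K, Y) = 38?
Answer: 1108/7 ≈ 158.29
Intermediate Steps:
f = 842/7 (f = 3 + (⅐)*821 = 3 + 821/7 = 842/7 ≈ 120.29)
v(-36, 0 + 4*(-2)) + f = 38 + 842/7 = 1108/7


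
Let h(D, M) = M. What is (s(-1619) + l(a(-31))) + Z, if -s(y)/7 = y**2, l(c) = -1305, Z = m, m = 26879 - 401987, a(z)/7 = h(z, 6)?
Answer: -18724540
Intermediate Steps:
a(z) = 42 (a(z) = 7*6 = 42)
m = -375108
Z = -375108
s(y) = -7*y**2
(s(-1619) + l(a(-31))) + Z = (-7*(-1619)**2 - 1305) - 375108 = (-7*2621161 - 1305) - 375108 = (-18348127 - 1305) - 375108 = -18349432 - 375108 = -18724540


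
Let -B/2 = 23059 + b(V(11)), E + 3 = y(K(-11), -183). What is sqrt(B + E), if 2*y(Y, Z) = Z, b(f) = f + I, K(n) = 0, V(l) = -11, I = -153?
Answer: I*sqrt(183538)/2 ≈ 214.21*I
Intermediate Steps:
b(f) = -153 + f (b(f) = f - 153 = -153 + f)
y(Y, Z) = Z/2
E = -189/2 (E = -3 + (1/2)*(-183) = -3 - 183/2 = -189/2 ≈ -94.500)
B = -45790 (B = -2*(23059 + (-153 - 11)) = -2*(23059 - 164) = -2*22895 = -45790)
sqrt(B + E) = sqrt(-45790 - 189/2) = sqrt(-91769/2) = I*sqrt(183538)/2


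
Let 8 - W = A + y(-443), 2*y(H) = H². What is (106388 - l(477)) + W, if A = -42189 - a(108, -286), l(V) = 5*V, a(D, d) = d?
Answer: 95579/2 ≈ 47790.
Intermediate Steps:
y(H) = H²/2
A = -41903 (A = -42189 - 1*(-286) = -42189 + 286 = -41903)
W = -112427/2 (W = 8 - (-41903 + (½)*(-443)²) = 8 - (-41903 + (½)*196249) = 8 - (-41903 + 196249/2) = 8 - 1*112443/2 = 8 - 112443/2 = -112427/2 ≈ -56214.)
(106388 - l(477)) + W = (106388 - 5*477) - 112427/2 = (106388 - 1*2385) - 112427/2 = (106388 - 2385) - 112427/2 = 104003 - 112427/2 = 95579/2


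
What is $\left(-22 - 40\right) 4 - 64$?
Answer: $-312$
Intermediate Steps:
$\left(-22 - 40\right) 4 - 64 = \left(-62\right) 4 - 64 = -248 - 64 = -312$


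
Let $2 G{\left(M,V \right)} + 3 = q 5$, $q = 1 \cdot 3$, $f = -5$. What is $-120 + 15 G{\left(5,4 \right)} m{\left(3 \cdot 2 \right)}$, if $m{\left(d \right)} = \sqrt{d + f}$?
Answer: $-30$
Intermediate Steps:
$q = 3$
$m{\left(d \right)} = \sqrt{-5 + d}$ ($m{\left(d \right)} = \sqrt{d - 5} = \sqrt{-5 + d}$)
$G{\left(M,V \right)} = 6$ ($G{\left(M,V \right)} = - \frac{3}{2} + \frac{3 \cdot 5}{2} = - \frac{3}{2} + \frac{1}{2} \cdot 15 = - \frac{3}{2} + \frac{15}{2} = 6$)
$-120 + 15 G{\left(5,4 \right)} m{\left(3 \cdot 2 \right)} = -120 + 15 \cdot 6 \sqrt{-5 + 3 \cdot 2} = -120 + 15 \cdot 6 \sqrt{-5 + 6} = -120 + 15 \cdot 6 \sqrt{1} = -120 + 15 \cdot 6 \cdot 1 = -120 + 15 \cdot 6 = -120 + 90 = -30$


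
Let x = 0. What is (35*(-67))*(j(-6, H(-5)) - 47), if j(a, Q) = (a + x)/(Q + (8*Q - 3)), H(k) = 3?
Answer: 443205/4 ≈ 1.1080e+5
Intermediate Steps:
j(a, Q) = a/(-3 + 9*Q) (j(a, Q) = (a + 0)/(Q + (8*Q - 3)) = a/(Q + (-3 + 8*Q)) = a/(-3 + 9*Q))
(35*(-67))*(j(-6, H(-5)) - 47) = (35*(-67))*((⅓)*(-6)/(-1 + 3*3) - 47) = -2345*((⅓)*(-6)/(-1 + 9) - 47) = -2345*((⅓)*(-6)/8 - 47) = -2345*((⅓)*(-6)*(⅛) - 47) = -2345*(-¼ - 47) = -2345*(-189/4) = 443205/4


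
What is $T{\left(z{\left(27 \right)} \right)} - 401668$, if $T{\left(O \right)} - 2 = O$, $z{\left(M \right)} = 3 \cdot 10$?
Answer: $-401636$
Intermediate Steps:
$z{\left(M \right)} = 30$
$T{\left(O \right)} = 2 + O$
$T{\left(z{\left(27 \right)} \right)} - 401668 = \left(2 + 30\right) - 401668 = 32 - 401668 = -401636$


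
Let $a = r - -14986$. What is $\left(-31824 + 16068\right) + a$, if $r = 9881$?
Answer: $9111$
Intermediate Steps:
$a = 24867$ ($a = 9881 - -14986 = 9881 + 14986 = 24867$)
$\left(-31824 + 16068\right) + a = \left(-31824 + 16068\right) + 24867 = -15756 + 24867 = 9111$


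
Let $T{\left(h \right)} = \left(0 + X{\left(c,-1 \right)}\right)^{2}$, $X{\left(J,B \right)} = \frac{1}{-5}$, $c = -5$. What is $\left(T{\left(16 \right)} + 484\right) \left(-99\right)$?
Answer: $- \frac{1197999}{25} \approx -47920.0$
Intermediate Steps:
$X{\left(J,B \right)} = - \frac{1}{5}$
$T{\left(h \right)} = \frac{1}{25}$ ($T{\left(h \right)} = \left(0 - \frac{1}{5}\right)^{2} = \left(- \frac{1}{5}\right)^{2} = \frac{1}{25}$)
$\left(T{\left(16 \right)} + 484\right) \left(-99\right) = \left(\frac{1}{25} + 484\right) \left(-99\right) = \frac{12101}{25} \left(-99\right) = - \frac{1197999}{25}$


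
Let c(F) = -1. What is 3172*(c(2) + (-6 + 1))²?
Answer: 114192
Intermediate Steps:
3172*(c(2) + (-6 + 1))² = 3172*(-1 + (-6 + 1))² = 3172*(-1 - 5)² = 3172*(-6)² = 3172*36 = 114192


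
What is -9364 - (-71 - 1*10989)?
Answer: 1696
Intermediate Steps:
-9364 - (-71 - 1*10989) = -9364 - (-71 - 10989) = -9364 - 1*(-11060) = -9364 + 11060 = 1696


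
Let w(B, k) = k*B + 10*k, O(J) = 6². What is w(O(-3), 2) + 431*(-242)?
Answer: -104210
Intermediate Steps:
O(J) = 36
w(B, k) = 10*k + B*k (w(B, k) = B*k + 10*k = 10*k + B*k)
w(O(-3), 2) + 431*(-242) = 2*(10 + 36) + 431*(-242) = 2*46 - 104302 = 92 - 104302 = -104210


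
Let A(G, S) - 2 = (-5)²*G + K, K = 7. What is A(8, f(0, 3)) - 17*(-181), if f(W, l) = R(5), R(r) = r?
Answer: 3286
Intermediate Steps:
f(W, l) = 5
A(G, S) = 9 + 25*G (A(G, S) = 2 + ((-5)²*G + 7) = 2 + (25*G + 7) = 2 + (7 + 25*G) = 9 + 25*G)
A(8, f(0, 3)) - 17*(-181) = (9 + 25*8) - 17*(-181) = (9 + 200) + 3077 = 209 + 3077 = 3286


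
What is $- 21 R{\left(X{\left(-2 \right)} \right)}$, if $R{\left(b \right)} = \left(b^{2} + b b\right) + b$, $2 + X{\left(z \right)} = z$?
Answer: $-588$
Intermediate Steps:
$X{\left(z \right)} = -2 + z$
$R{\left(b \right)} = b + 2 b^{2}$ ($R{\left(b \right)} = \left(b^{2} + b^{2}\right) + b = 2 b^{2} + b = b + 2 b^{2}$)
$- 21 R{\left(X{\left(-2 \right)} \right)} = - 21 \left(-2 - 2\right) \left(1 + 2 \left(-2 - 2\right)\right) = - 21 \left(- 4 \left(1 + 2 \left(-4\right)\right)\right) = - 21 \left(- 4 \left(1 - 8\right)\right) = - 21 \left(\left(-4\right) \left(-7\right)\right) = \left(-21\right) 28 = -588$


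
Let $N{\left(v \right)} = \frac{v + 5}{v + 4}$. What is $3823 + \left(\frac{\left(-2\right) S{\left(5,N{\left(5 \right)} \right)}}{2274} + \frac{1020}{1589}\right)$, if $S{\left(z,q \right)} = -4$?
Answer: $\frac{6908153435}{1806693} \approx 3823.6$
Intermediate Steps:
$N{\left(v \right)} = \frac{5 + v}{4 + v}$
$3823 + \left(\frac{\left(-2\right) S{\left(5,N{\left(5 \right)} \right)}}{2274} + \frac{1020}{1589}\right) = 3823 + \left(\frac{\left(-2\right) \left(-4\right)}{2274} + \frac{1020}{1589}\right) = 3823 + \left(8 \cdot \frac{1}{2274} + 1020 \cdot \frac{1}{1589}\right) = 3823 + \left(\frac{4}{1137} + \frac{1020}{1589}\right) = 3823 + \frac{1166096}{1806693} = \frac{6908153435}{1806693}$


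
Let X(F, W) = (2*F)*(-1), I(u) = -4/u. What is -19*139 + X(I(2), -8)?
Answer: -2637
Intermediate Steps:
X(F, W) = -2*F
-19*139 + X(I(2), -8) = -19*139 - (-8)/2 = -2641 - (-8)/2 = -2641 - 2*(-2) = -2641 + 4 = -2637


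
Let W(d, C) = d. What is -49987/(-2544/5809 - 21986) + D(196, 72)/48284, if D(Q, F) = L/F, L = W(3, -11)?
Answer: 168245362305673/74001536662944 ≈ 2.2735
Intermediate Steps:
L = 3
D(Q, F) = 3/F
-49987/(-2544/5809 - 21986) + D(196, 72)/48284 = -49987/(-2544/5809 - 21986) + (3/72)/48284 = -49987/(-2544*1/5809 - 21986) + (3*(1/72))*(1/48284) = -49987/(-2544/5809 - 21986) + (1/24)*(1/48284) = -49987/(-127719218/5809) + 1/1158816 = -49987*(-5809/127719218) + 1/1158816 = 290374483/127719218 + 1/1158816 = 168245362305673/74001536662944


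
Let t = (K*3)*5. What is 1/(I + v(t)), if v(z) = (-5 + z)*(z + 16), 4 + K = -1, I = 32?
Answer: 1/4752 ≈ 0.00021044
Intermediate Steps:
K = -5 (K = -4 - 1 = -5)
t = -75 (t = -5*3*5 = -15*5 = -75)
v(z) = (-5 + z)*(16 + z)
1/(I + v(t)) = 1/(32 + (-80 + (-75)² + 11*(-75))) = 1/(32 + (-80 + 5625 - 825)) = 1/(32 + 4720) = 1/4752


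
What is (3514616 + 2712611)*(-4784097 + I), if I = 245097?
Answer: -28265383353000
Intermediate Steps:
(3514616 + 2712611)*(-4784097 + I) = (3514616 + 2712611)*(-4784097 + 245097) = 6227227*(-4539000) = -28265383353000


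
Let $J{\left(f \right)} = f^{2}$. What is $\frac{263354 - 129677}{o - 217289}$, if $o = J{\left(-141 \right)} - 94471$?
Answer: $- \frac{14853}{32431} \approx -0.45799$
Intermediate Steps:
$o = -74590$ ($o = \left(-141\right)^{2} - 94471 = 19881 - 94471 = -74590$)
$\frac{263354 - 129677}{o - 217289} = \frac{263354 - 129677}{-74590 - 217289} = \frac{133677}{-291879} = 133677 \left(- \frac{1}{291879}\right) = - \frac{14853}{32431}$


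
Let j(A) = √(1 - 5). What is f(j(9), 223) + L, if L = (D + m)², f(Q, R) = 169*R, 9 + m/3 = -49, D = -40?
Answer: 83483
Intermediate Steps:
j(A) = 2*I (j(A) = √(-4) = 2*I)
m = -174 (m = -27 + 3*(-49) = -27 - 147 = -174)
L = 45796 (L = (-40 - 174)² = (-214)² = 45796)
f(j(9), 223) + L = 169*223 + 45796 = 37687 + 45796 = 83483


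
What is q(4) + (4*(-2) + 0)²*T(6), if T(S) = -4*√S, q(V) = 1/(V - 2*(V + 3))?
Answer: -⅒ - 256*√6 ≈ -627.17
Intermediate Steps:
q(V) = 1/(-6 - V) (q(V) = 1/(V - 2*(3 + V)) = 1/(V + (-6 - 2*V)) = 1/(-6 - V))
q(4) + (4*(-2) + 0)²*T(6) = -1/(6 + 4) + (4*(-2) + 0)²*(-4*√6) = -1/10 + (-8 + 0)²*(-4*√6) = -1*⅒ + (-8)²*(-4*√6) = -⅒ + 64*(-4*√6) = -⅒ - 256*√6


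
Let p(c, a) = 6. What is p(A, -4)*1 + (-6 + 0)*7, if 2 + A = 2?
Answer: -36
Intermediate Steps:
A = 0 (A = -2 + 2 = 0)
p(A, -4)*1 + (-6 + 0)*7 = 6*1 + (-6 + 0)*7 = 6 - 6*7 = 6 - 42 = -36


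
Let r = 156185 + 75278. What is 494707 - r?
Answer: 263244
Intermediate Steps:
r = 231463
494707 - r = 494707 - 1*231463 = 494707 - 231463 = 263244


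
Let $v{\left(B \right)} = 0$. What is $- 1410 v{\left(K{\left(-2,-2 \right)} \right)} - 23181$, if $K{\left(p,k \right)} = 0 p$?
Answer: $-23181$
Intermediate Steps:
$K{\left(p,k \right)} = 0$
$- 1410 v{\left(K{\left(-2,-2 \right)} \right)} - 23181 = \left(-1410\right) 0 - 23181 = 0 - 23181 = -23181$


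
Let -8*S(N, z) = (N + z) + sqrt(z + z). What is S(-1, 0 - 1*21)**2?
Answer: (22 - I*sqrt(42))**2/64 ≈ 6.9063 - 4.4555*I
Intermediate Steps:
S(N, z) = -N/8 - z/8 - sqrt(2)*sqrt(z)/8 (S(N, z) = -((N + z) + sqrt(z + z))/8 = -((N + z) + sqrt(2*z))/8 = -((N + z) + sqrt(2)*sqrt(z))/8 = -(N + z + sqrt(2)*sqrt(z))/8 = -N/8 - z/8 - sqrt(2)*sqrt(z)/8)
S(-1, 0 - 1*21)**2 = (-1/8*(-1) - (0 - 1*21)/8 - sqrt(2)*sqrt(0 - 1*21)/8)**2 = (1/8 - (0 - 21)/8 - sqrt(2)*sqrt(0 - 21)/8)**2 = (1/8 - 1/8*(-21) - sqrt(2)*sqrt(-21)/8)**2 = (1/8 + 21/8 - sqrt(2)*I*sqrt(21)/8)**2 = (1/8 + 21/8 - I*sqrt(42)/8)**2 = (11/4 - I*sqrt(42)/8)**2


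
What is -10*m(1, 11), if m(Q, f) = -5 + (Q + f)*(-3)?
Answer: 410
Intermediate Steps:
m(Q, f) = -5 - 3*Q - 3*f (m(Q, f) = -5 + (-3*Q - 3*f) = -5 - 3*Q - 3*f)
-10*m(1, 11) = -10*(-5 - 3*1 - 3*11) = -10*(-5 - 3 - 33) = -10*(-41) = 410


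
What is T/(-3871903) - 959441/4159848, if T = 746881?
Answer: -974539131473/2300932564392 ≈ -0.42354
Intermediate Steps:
T/(-3871903) - 959441/4159848 = 746881/(-3871903) - 959441/4159848 = 746881*(-1/3871903) - 959441*1/4159848 = -746881/3871903 - 137063/594264 = -974539131473/2300932564392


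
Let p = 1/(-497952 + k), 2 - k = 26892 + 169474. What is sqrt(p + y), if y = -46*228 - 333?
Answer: I*sqrt(1304132603601023)/347158 ≈ 104.02*I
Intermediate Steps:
k = -196364 (k = 2 - (26892 + 169474) = 2 - 1*196366 = 2 - 196366 = -196364)
y = -10821 (y = -10488 - 333 = -10821)
p = -1/694316 (p = 1/(-497952 - 196364) = 1/(-694316) = -1/694316 ≈ -1.4403e-6)
sqrt(p + y) = sqrt(-1/694316 - 10821) = sqrt(-7513193437/694316) = I*sqrt(1304132603601023)/347158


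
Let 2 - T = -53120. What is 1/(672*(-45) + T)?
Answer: 1/22882 ≈ 4.3702e-5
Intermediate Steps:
T = 53122 (T = 2 - 1*(-53120) = 2 + 53120 = 53122)
1/(672*(-45) + T) = 1/(672*(-45) + 53122) = 1/(-30240 + 53122) = 1/22882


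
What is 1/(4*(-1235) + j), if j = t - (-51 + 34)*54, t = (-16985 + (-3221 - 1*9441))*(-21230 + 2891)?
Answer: 1/543692311 ≈ 1.8393e-9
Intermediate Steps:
t = 543696333 (t = (-16985 + (-3221 - 9441))*(-18339) = (-16985 - 12662)*(-18339) = -29647*(-18339) = 543696333)
j = 543697251 (j = 543696333 - (-51 + 34)*54 = 543696333 - (-17)*54 = 543696333 - 1*(-918) = 543696333 + 918 = 543697251)
1/(4*(-1235) + j) = 1/(4*(-1235) + 543697251) = 1/(-4940 + 543697251) = 1/543692311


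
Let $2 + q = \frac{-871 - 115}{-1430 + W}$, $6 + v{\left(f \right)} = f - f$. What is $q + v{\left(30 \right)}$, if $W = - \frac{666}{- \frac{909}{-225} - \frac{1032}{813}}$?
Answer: $- \frac{38721539}{5225780} \approx -7.4097$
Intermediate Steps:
$v{\left(f \right)} = -6$ ($v{\left(f \right)} = -6 + \left(f - f\right) = -6 + 0 = -6$)
$W = - \frac{1504050}{6257}$ ($W = - \frac{666}{\left(-909\right) \left(- \frac{1}{225}\right) - \frac{344}{271}} = - \frac{666}{\frac{101}{25} - \frac{344}{271}} = - \frac{666}{\frac{18771}{6775}} = \left(-666\right) \frac{6775}{18771} = - \frac{1504050}{6257} \approx -240.38$)
$q = - \frac{7366859}{5225780}$ ($q = -2 + \frac{-871 - 115}{-1430 - \frac{1504050}{6257}} = -2 - \frac{986}{- \frac{10451560}{6257}} = -2 - - \frac{3084701}{5225780} = -2 + \frac{3084701}{5225780} = - \frac{7366859}{5225780} \approx -1.4097$)
$q + v{\left(30 \right)} = - \frac{7366859}{5225780} - 6 = - \frac{38721539}{5225780}$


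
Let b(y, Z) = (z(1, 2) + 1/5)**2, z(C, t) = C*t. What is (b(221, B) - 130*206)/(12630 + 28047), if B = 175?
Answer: -669379/1016925 ≈ -0.65824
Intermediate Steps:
b(y, Z) = 121/25 (b(y, Z) = (1*2 + 1/5)**2 = (2 + 1/5)**2 = (11/5)**2 = 121/25)
(b(221, B) - 130*206)/(12630 + 28047) = (121/25 - 130*206)/(12630 + 28047) = (121/25 - 26780)/40677 = -669379/25*1/40677 = -669379/1016925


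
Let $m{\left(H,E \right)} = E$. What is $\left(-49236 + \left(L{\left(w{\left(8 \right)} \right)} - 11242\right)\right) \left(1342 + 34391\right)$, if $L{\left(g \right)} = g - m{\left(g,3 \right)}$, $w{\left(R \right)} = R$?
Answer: $-2160881709$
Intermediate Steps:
$L{\left(g \right)} = -3 + g$ ($L{\left(g \right)} = g - 3 = -3 + g$)
$\left(-49236 + \left(L{\left(w{\left(8 \right)} \right)} - 11242\right)\right) \left(1342 + 34391\right) = \left(-49236 + \left(\left(-3 + 8\right) - 11242\right)\right) \left(1342 + 34391\right) = \left(-49236 + \left(5 - 11242\right)\right) 35733 = \left(-49236 - 11237\right) 35733 = \left(-60473\right) 35733 = -2160881709$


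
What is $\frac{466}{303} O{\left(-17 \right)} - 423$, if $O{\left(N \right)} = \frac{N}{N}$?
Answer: $- \frac{127703}{303} \approx -421.46$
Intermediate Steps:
$O{\left(N \right)} = 1$
$\frac{466}{303} O{\left(-17 \right)} - 423 = \frac{466}{303} \cdot 1 - 423 = \frac{466}{303} - 423 = - \frac{127703}{303}$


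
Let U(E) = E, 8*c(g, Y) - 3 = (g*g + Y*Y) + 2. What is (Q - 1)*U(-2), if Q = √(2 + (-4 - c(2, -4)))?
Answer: 2 - I*√82/2 ≈ 2.0 - 4.5277*I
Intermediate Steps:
c(g, Y) = 5/8 + Y²/8 + g²/8 (c(g, Y) = 3/8 + ((g*g + Y*Y) + 2)/8 = 3/8 + ((g² + Y²) + 2)/8 = 3/8 + ((Y² + g²) + 2)/8 = 3/8 + (2 + Y² + g²)/8 = 3/8 + (¼ + Y²/8 + g²/8) = 5/8 + Y²/8 + g²/8)
Q = I*√82/4 (Q = √(2 + (-4 - (5/8 + (⅛)*(-4)² + (⅛)*2²))) = √(2 + (-4 - (5/8 + (⅛)*16 + (⅛)*4))) = √(2 + (-4 - (5/8 + 2 + ½))) = √(2 + (-4 - 1*25/8)) = √(2 + (-4 - 25/8)) = √(2 - 57/8) = √(-41/8) = I*√82/4 ≈ 2.2638*I)
(Q - 1)*U(-2) = (I*√82/4 - 1)*(-2) = (-1 + I*√82/4)*(-2) = 2 - I*√82/2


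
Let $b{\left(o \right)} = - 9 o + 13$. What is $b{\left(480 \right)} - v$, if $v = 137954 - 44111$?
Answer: $-98150$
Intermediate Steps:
$v = 93843$ ($v = 137954 - 44111 = 93843$)
$b{\left(o \right)} = 13 - 9 o$
$b{\left(480 \right)} - v = \left(13 - 4320\right) - 93843 = -4307 - 93843 = -98150$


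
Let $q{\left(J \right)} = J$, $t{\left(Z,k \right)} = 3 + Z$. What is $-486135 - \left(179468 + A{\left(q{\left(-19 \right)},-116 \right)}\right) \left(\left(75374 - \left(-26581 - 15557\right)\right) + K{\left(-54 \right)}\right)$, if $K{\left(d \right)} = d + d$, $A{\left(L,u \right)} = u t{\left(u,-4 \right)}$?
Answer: $-22609678839$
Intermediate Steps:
$A{\left(L,u \right)} = u \left(3 + u\right)$
$K{\left(d \right)} = 2 d$
$-486135 - \left(179468 + A{\left(q{\left(-19 \right)},-116 \right)}\right) \left(\left(75374 - \left(-26581 - 15557\right)\right) + K{\left(-54 \right)}\right) = -486135 - \left(179468 - 116 \left(3 - 116\right)\right) \left(\left(75374 - \left(-26581 - 15557\right)\right) + 2 \left(-54\right)\right) = -486135 - \left(179468 - -13108\right) \left(\left(75374 - -42138\right) - 108\right) = -486135 - \left(179468 + 13108\right) \left(\left(75374 + 42138\right) - 108\right) = -486135 - 192576 \left(117512 - 108\right) = -486135 - 192576 \cdot 117404 = -486135 - 22609192704 = -22609678839$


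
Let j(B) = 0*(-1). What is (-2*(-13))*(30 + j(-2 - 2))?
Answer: 780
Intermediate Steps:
j(B) = 0
(-2*(-13))*(30 + j(-2 - 2)) = (-2*(-13))*(30 + 0) = 26*30 = 780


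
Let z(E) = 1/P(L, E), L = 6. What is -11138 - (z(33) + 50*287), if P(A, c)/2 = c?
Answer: -1682209/66 ≈ -25488.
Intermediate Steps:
P(A, c) = 2*c
z(E) = 1/(2*E)
-11138 - (z(33) + 50*287) = -11138 - ((½)/33 + 50*287) = -11138 - ((½)*(1/33) + 14350) = -11138 - (1/66 + 14350) = -11138 - 1*947101/66 = -11138 - 947101/66 = -1682209/66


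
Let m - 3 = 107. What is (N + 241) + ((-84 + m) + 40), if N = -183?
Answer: 124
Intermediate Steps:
m = 110 (m = 3 + 107 = 110)
(N + 241) + ((-84 + m) + 40) = (-183 + 241) + ((-84 + 110) + 40) = 58 + (26 + 40) = 58 + 66 = 124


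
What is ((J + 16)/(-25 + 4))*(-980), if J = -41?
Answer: -3500/3 ≈ -1166.7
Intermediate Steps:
((J + 16)/(-25 + 4))*(-980) = ((-41 + 16)/(-25 + 4))*(-980) = -25/(-21)*(-980) = -25*(-1/21)*(-980) = (25/21)*(-980) = -3500/3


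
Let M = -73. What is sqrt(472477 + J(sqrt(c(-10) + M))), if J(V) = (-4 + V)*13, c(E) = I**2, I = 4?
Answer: sqrt(472425 + 13*I*sqrt(57)) ≈ 687.33 + 0.071*I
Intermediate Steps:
c(E) = 16 (c(E) = 4**2 = 16)
J(V) = -52 + 13*V
sqrt(472477 + J(sqrt(c(-10) + M))) = sqrt(472477 + (-52 + 13*sqrt(16 - 73))) = sqrt(472477 + (-52 + 13*sqrt(-57))) = sqrt(472477 + (-52 + 13*(I*sqrt(57)))) = sqrt(472477 + (-52 + 13*I*sqrt(57))) = sqrt(472425 + 13*I*sqrt(57))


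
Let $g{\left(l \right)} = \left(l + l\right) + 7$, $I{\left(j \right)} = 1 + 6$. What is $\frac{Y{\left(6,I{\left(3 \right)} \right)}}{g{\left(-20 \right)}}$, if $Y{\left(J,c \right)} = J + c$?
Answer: $- \frac{13}{33} \approx -0.39394$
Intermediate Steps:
$I{\left(j \right)} = 7$
$g{\left(l \right)} = 7 + 2 l$ ($g{\left(l \right)} = 2 l + 7 = 7 + 2 l$)
$\frac{Y{\left(6,I{\left(3 \right)} \right)}}{g{\left(-20 \right)}} = \frac{6 + 7}{7 + 2 \left(-20\right)} = \frac{13}{7 - 40} = \frac{13}{-33} = 13 \left(- \frac{1}{33}\right) = - \frac{13}{33}$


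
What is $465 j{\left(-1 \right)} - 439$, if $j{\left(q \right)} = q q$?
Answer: $26$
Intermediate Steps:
$j{\left(q \right)} = q^{2}$
$465 j{\left(-1 \right)} - 439 = 465 \left(-1\right)^{2} - 439 = 465 \cdot 1 - 439 = 465 - 439 = 26$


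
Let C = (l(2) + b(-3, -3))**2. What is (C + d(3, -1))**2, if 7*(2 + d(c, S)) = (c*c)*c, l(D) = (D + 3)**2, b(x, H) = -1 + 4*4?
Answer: 125731369/49 ≈ 2.5659e+6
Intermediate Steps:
b(x, H) = 15 (b(x, H) = -1 + 16 = 15)
l(D) = (3 + D)**2
d(c, S) = -2 + c**3/7 (d(c, S) = -2 + ((c*c)*c)/7 = -2 + (c**2*c)/7 = -2 + c**3/7)
C = 1600 (C = ((3 + 2)**2 + 15)**2 = (5**2 + 15)**2 = (25 + 15)**2 = 40**2 = 1600)
(C + d(3, -1))**2 = (1600 + (-2 + (1/7)*3**3))**2 = (1600 + (-2 + (1/7)*27))**2 = (1600 + (-2 + 27/7))**2 = (1600 + 13/7)**2 = (11213/7)**2 = 125731369/49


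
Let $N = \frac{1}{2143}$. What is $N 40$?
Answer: $\frac{40}{2143} \approx 0.018665$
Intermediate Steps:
$N = \frac{1}{2143} \approx 0.00046664$
$N 40 = \frac{1}{2143} \cdot 40 = \frac{40}{2143}$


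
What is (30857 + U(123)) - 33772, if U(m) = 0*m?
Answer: -2915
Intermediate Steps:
U(m) = 0
(30857 + U(123)) - 33772 = (30857 + 0) - 33772 = 30857 - 33772 = -2915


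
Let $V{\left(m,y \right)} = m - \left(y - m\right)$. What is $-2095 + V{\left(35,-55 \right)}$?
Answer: $-1970$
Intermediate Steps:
$V{\left(m,y \right)} = - y + 2 m$ ($V{\left(m,y \right)} = m + \left(m - y\right) = - y + 2 m$)
$-2095 + V{\left(35,-55 \right)} = -2095 + \left(\left(-1\right) \left(-55\right) + 2 \cdot 35\right) = -2095 + \left(55 + 70\right) = -2095 + 125 = -1970$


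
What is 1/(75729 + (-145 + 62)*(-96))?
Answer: 1/83697 ≈ 1.1948e-5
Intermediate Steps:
1/(75729 + (-145 + 62)*(-96)) = 1/(75729 - 83*(-96)) = 1/(75729 + 7968) = 1/83697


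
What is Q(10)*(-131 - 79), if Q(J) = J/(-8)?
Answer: 525/2 ≈ 262.50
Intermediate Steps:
Q(J) = -J/8 (Q(J) = J*(-1/8) = -J/8)
Q(10)*(-131 - 79) = (-1/8*10)*(-131 - 79) = -5/4*(-210) = 525/2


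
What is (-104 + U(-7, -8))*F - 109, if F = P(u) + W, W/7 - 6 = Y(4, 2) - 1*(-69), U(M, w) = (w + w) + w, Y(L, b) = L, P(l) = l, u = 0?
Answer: -70893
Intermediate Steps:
U(M, w) = 3*w (U(M, w) = 2*w + w = 3*w)
W = 553 (W = 42 + 7*(4 - 1*(-69)) = 42 + 7*(4 + 69) = 42 + 7*73 = 42 + 511 = 553)
F = 553 (F = 0 + 553 = 553)
(-104 + U(-7, -8))*F - 109 = (-104 + 3*(-8))*553 - 109 = (-104 - 24)*553 - 109 = -128*553 - 109 = -70784 - 109 = -70893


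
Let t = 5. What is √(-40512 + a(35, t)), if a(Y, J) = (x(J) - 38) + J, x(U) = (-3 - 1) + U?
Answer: 4*I*√2534 ≈ 201.36*I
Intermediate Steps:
x(U) = -4 + U
a(Y, J) = -42 + 2*J (a(Y, J) = ((-4 + J) - 38) + J = (-42 + J) + J = -42 + 2*J)
√(-40512 + a(35, t)) = √(-40512 + (-42 + 2*5)) = √(-40512 + (-42 + 10)) = √(-40512 - 32) = √(-40544) = 4*I*√2534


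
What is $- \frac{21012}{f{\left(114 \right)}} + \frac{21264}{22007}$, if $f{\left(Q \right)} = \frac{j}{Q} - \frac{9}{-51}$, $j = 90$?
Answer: $- \frac{12446012147}{572182} \approx -21752.0$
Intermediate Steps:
$f{\left(Q \right)} = \frac{3}{17} + \frac{90}{Q}$ ($f{\left(Q \right)} = \frac{90}{Q} - \frac{9}{-51} = \frac{90}{Q} - - \frac{3}{17} = \frac{90}{Q} + \frac{3}{17} = \frac{3}{17} + \frac{90}{Q}$)
$- \frac{21012}{f{\left(114 \right)}} + \frac{21264}{22007} = - \frac{21012}{\frac{3}{17} + \frac{90}{114}} + \frac{21264}{22007} = - \frac{21012}{\frac{3}{17} + 90 \cdot \frac{1}{114}} + 21264 \cdot \frac{1}{22007} = - \frac{21012}{\frac{3}{17} + \frac{15}{19}} + \frac{21264}{22007} = - \frac{21012}{\frac{312}{323}} + \frac{21264}{22007} = \left(-21012\right) \frac{323}{312} + \frac{21264}{22007} = - \frac{565573}{26} + \frac{21264}{22007} = - \frac{12446012147}{572182}$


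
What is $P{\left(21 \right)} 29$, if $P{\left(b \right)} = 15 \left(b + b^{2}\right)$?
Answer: $200970$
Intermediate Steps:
$P{\left(b \right)} = 15 b + 15 b^{2}$
$P{\left(21 \right)} 29 = 15 \cdot 21 \left(1 + 21\right) 29 = 15 \cdot 21 \cdot 22 \cdot 29 = 6930 \cdot 29 = 200970$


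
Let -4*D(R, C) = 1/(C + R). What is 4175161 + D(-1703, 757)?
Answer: 15798809225/3784 ≈ 4.1752e+6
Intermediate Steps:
D(R, C) = -1/(4*(C + R))
4175161 + D(-1703, 757) = 4175161 - 1/(4*757 + 4*(-1703)) = 4175161 - 1/(3028 - 6812) = 4175161 - 1/(-3784) = 4175161 - 1*(-1/3784) = 4175161 + 1/3784 = 15798809225/3784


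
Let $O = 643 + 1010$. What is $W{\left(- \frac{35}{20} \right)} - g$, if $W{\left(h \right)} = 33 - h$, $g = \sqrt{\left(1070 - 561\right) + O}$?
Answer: $\frac{139}{4} - \sqrt{2162} \approx -11.747$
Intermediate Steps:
$O = 1653$
$g = \sqrt{2162}$ ($g = \sqrt{\left(1070 - 561\right) + 1653} = \sqrt{509 + 1653} = \sqrt{2162} \approx 46.497$)
$W{\left(- \frac{35}{20} \right)} - g = \left(33 - - \frac{35}{20}\right) - \sqrt{2162} = \left(33 - \left(-35\right) \frac{1}{20}\right) - \sqrt{2162} = \left(33 - - \frac{7}{4}\right) - \sqrt{2162} = \left(33 + \frac{7}{4}\right) - \sqrt{2162} = \frac{139}{4} - \sqrt{2162}$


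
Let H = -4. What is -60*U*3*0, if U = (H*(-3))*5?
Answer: 0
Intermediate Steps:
U = 60 (U = -4*(-3)*5 = 12*5 = 60)
-60*U*3*0 = -60*60*3*0 = -10800*0 = -60*0 = 0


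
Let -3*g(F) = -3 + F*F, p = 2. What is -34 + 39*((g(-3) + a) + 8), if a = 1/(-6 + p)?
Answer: 761/4 ≈ 190.25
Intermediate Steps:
g(F) = 1 - F**2/3 (g(F) = -(-3 + F*F)/3 = -(-3 + F**2)/3 = 1 - F**2/3)
a = -1/4 (a = 1/(-6 + 2) = 1/(-4) = -1/4 ≈ -0.25000)
-34 + 39*((g(-3) + a) + 8) = -34 + 39*(((1 - 1/3*(-3)**2) - 1/4) + 8) = -34 + 39*(((1 - 1/3*9) - 1/4) + 8) = -34 + 39*(((1 - 3) - 1/4) + 8) = -34 + 39*((-2 - 1/4) + 8) = -34 + 39*(-9/4 + 8) = -34 + 39*(23/4) = -34 + 897/4 = 761/4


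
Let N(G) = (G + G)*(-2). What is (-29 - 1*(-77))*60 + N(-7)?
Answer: 2908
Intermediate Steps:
N(G) = -4*G (N(G) = (2*G)*(-2) = -4*G)
(-29 - 1*(-77))*60 + N(-7) = (-29 - 1*(-77))*60 - 4*(-7) = (-29 + 77)*60 + 28 = 48*60 + 28 = 2880 + 28 = 2908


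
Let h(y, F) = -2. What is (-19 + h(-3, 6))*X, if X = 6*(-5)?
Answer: 630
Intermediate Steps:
X = -30
(-19 + h(-3, 6))*X = (-19 - 2)*(-30) = -21*(-30) = 630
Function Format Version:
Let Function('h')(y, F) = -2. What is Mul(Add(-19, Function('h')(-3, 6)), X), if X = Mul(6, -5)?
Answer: 630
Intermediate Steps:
X = -30
Mul(Add(-19, Function('h')(-3, 6)), X) = Mul(Add(-19, -2), -30) = Mul(-21, -30) = 630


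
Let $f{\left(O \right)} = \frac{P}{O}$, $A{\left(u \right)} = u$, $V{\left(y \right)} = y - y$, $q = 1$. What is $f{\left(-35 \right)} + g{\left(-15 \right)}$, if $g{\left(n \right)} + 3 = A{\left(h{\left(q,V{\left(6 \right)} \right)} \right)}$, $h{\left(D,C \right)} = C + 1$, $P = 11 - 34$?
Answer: $- \frac{47}{35} \approx -1.3429$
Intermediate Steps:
$V{\left(y \right)} = 0$
$P = -23$ ($P = 11 - 34 = -23$)
$h{\left(D,C \right)} = 1 + C$
$g{\left(n \right)} = -2$ ($g{\left(n \right)} = -3 + \left(1 + 0\right) = -3 + 1 = -2$)
$f{\left(O \right)} = - \frac{23}{O}$
$f{\left(-35 \right)} + g{\left(-15 \right)} = - \frac{23}{-35} - 2 = \left(-23\right) \left(- \frac{1}{35}\right) - 2 = \frac{23}{35} - 2 = - \frac{47}{35}$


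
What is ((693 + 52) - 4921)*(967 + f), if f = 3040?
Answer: -16733232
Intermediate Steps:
((693 + 52) - 4921)*(967 + f) = ((693 + 52) - 4921)*(967 + 3040) = (745 - 4921)*4007 = -4176*4007 = -16733232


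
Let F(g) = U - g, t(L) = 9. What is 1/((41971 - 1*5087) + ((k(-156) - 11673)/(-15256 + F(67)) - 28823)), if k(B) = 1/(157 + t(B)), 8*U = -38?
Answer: 5088813/41024797027 ≈ 0.00012404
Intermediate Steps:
U = -19/4 (U = (1/8)*(-38) = -19/4 ≈ -4.7500)
k(B) = 1/166 (k(B) = 1/(157 + 9) = 1/166)
F(g) = -19/4 - g
1/((41971 - 1*5087) + ((k(-156) - 11673)/(-15256 + F(67)) - 28823)) = 1/((41971 - 1*5087) + ((1/166 - 11673)/(-15256 + (-19/4 - 1*67)) - 28823)) = 1/((41971 - 5087) + (-1937717/(166*(-15256 + (-19/4 - 67))) - 28823)) = 1/(36884 + (-1937717/(166*(-15256 - 287/4)) - 28823)) = 1/(36884 + (-1937717/(166*(-61311/4)) - 28823)) = 1/(36884 + (-1937717/166*(-4/61311) - 28823)) = 1/(36884 + (3875434/5088813 - 28823)) = 1/(36884 - 146670981665/5088813) = 1/(41024797027/5088813) = 5088813/41024797027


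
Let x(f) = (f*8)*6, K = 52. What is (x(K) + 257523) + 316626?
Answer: 576645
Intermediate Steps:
x(f) = 48*f (x(f) = (8*f)*6 = 48*f)
(x(K) + 257523) + 316626 = (48*52 + 257523) + 316626 = (2496 + 257523) + 316626 = 260019 + 316626 = 576645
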